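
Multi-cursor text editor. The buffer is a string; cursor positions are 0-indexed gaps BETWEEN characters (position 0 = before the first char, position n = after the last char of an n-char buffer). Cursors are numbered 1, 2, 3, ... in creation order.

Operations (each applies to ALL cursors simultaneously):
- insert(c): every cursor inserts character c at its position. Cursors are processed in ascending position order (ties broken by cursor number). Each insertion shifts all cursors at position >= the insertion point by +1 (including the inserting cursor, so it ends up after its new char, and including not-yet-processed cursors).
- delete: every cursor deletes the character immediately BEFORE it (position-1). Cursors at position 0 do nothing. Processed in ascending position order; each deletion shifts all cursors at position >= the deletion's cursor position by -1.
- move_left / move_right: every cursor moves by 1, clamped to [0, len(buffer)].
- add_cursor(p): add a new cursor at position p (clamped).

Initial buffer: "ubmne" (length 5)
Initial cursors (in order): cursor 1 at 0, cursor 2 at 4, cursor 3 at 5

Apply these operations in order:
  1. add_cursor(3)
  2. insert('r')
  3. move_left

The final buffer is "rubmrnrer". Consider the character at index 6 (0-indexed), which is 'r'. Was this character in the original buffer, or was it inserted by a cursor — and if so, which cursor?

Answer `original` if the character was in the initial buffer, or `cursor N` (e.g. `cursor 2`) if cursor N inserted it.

Answer: cursor 2

Derivation:
After op 1 (add_cursor(3)): buffer="ubmne" (len 5), cursors c1@0 c4@3 c2@4 c3@5, authorship .....
After op 2 (insert('r')): buffer="rubmrnrer" (len 9), cursors c1@1 c4@5 c2@7 c3@9, authorship 1...4.2.3
After op 3 (move_left): buffer="rubmrnrer" (len 9), cursors c1@0 c4@4 c2@6 c3@8, authorship 1...4.2.3
Authorship (.=original, N=cursor N): 1 . . . 4 . 2 . 3
Index 6: author = 2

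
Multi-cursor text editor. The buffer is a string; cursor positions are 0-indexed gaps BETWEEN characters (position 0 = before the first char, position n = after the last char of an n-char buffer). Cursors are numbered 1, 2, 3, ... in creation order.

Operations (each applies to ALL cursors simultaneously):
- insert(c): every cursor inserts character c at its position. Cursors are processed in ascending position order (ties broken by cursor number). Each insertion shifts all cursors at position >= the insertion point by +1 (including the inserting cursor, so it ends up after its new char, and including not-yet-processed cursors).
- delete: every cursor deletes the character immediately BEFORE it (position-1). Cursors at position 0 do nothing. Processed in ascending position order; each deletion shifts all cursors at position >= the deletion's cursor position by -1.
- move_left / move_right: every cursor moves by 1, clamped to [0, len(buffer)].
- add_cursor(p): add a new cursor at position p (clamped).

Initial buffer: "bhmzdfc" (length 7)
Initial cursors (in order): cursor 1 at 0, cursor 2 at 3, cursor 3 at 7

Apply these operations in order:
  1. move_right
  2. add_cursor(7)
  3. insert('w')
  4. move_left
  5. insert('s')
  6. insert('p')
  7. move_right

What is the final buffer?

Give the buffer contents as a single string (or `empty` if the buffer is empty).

After op 1 (move_right): buffer="bhmzdfc" (len 7), cursors c1@1 c2@4 c3@7, authorship .......
After op 2 (add_cursor(7)): buffer="bhmzdfc" (len 7), cursors c1@1 c2@4 c3@7 c4@7, authorship .......
After op 3 (insert('w')): buffer="bwhmzwdfcww" (len 11), cursors c1@2 c2@6 c3@11 c4@11, authorship .1...2...34
After op 4 (move_left): buffer="bwhmzwdfcww" (len 11), cursors c1@1 c2@5 c3@10 c4@10, authorship .1...2...34
After op 5 (insert('s')): buffer="bswhmzswdfcwssw" (len 15), cursors c1@2 c2@7 c3@14 c4@14, authorship .11...22...3344
After op 6 (insert('p')): buffer="bspwhmzspwdfcwssppw" (len 19), cursors c1@3 c2@9 c3@18 c4@18, authorship .111...222...334344
After op 7 (move_right): buffer="bspwhmzspwdfcwssppw" (len 19), cursors c1@4 c2@10 c3@19 c4@19, authorship .111...222...334344

Answer: bspwhmzspwdfcwssppw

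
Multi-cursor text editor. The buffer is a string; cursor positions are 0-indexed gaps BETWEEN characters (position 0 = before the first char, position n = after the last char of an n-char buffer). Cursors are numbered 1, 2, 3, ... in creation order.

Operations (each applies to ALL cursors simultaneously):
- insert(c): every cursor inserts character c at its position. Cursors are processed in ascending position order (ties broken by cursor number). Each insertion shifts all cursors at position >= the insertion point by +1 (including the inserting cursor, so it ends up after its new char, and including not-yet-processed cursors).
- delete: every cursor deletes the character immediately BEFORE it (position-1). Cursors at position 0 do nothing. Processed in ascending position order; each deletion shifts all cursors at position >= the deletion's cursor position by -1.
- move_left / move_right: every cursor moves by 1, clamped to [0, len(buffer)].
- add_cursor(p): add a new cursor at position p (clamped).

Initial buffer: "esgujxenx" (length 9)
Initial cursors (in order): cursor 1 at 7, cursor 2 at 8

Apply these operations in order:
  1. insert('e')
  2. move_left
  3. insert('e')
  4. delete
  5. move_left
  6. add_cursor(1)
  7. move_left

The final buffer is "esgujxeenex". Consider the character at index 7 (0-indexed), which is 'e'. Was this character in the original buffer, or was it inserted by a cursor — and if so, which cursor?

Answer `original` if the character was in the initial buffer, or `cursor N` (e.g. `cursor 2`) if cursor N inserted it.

After op 1 (insert('e')): buffer="esgujxeenex" (len 11), cursors c1@8 c2@10, authorship .......1.2.
After op 2 (move_left): buffer="esgujxeenex" (len 11), cursors c1@7 c2@9, authorship .......1.2.
After op 3 (insert('e')): buffer="esgujxeeeneex" (len 13), cursors c1@8 c2@11, authorship .......11.22.
After op 4 (delete): buffer="esgujxeenex" (len 11), cursors c1@7 c2@9, authorship .......1.2.
After op 5 (move_left): buffer="esgujxeenex" (len 11), cursors c1@6 c2@8, authorship .......1.2.
After op 6 (add_cursor(1)): buffer="esgujxeenex" (len 11), cursors c3@1 c1@6 c2@8, authorship .......1.2.
After op 7 (move_left): buffer="esgujxeenex" (len 11), cursors c3@0 c1@5 c2@7, authorship .......1.2.
Authorship (.=original, N=cursor N): . . . . . . . 1 . 2 .
Index 7: author = 1

Answer: cursor 1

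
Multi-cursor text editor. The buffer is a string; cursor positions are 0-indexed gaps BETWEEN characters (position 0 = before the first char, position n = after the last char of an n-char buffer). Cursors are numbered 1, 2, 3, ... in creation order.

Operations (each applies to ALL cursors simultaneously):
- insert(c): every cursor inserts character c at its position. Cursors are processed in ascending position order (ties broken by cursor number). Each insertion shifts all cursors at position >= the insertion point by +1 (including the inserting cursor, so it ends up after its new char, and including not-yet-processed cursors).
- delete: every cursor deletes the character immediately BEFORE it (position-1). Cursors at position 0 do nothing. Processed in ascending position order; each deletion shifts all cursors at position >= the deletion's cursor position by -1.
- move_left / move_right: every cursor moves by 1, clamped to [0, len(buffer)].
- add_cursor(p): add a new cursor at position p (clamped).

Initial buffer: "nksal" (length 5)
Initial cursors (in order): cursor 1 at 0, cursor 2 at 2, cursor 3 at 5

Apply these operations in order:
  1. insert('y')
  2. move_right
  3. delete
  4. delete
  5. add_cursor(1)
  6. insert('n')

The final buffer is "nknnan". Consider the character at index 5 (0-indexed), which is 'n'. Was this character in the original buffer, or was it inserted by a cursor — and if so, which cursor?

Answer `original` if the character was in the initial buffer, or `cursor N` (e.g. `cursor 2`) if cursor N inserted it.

Answer: cursor 3

Derivation:
After op 1 (insert('y')): buffer="ynkysaly" (len 8), cursors c1@1 c2@4 c3@8, authorship 1..2...3
After op 2 (move_right): buffer="ynkysaly" (len 8), cursors c1@2 c2@5 c3@8, authorship 1..2...3
After op 3 (delete): buffer="ykyal" (len 5), cursors c1@1 c2@3 c3@5, authorship 1.2..
After op 4 (delete): buffer="ka" (len 2), cursors c1@0 c2@1 c3@2, authorship ..
After op 5 (add_cursor(1)): buffer="ka" (len 2), cursors c1@0 c2@1 c4@1 c3@2, authorship ..
After op 6 (insert('n')): buffer="nknnan" (len 6), cursors c1@1 c2@4 c4@4 c3@6, authorship 1.24.3
Authorship (.=original, N=cursor N): 1 . 2 4 . 3
Index 5: author = 3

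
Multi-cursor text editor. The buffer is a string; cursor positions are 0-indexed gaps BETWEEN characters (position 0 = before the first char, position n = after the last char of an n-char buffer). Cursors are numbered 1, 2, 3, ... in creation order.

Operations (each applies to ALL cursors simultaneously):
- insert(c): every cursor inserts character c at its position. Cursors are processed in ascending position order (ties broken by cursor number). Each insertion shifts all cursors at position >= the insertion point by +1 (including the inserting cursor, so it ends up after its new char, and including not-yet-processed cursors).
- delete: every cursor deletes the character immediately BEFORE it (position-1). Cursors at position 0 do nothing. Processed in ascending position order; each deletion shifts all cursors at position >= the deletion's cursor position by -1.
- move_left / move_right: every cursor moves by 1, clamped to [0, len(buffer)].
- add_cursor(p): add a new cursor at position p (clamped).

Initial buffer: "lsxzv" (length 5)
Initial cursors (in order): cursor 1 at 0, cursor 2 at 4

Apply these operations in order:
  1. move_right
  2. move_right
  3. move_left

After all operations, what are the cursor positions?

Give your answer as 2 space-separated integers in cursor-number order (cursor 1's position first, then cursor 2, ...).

Answer: 1 4

Derivation:
After op 1 (move_right): buffer="lsxzv" (len 5), cursors c1@1 c2@5, authorship .....
After op 2 (move_right): buffer="lsxzv" (len 5), cursors c1@2 c2@5, authorship .....
After op 3 (move_left): buffer="lsxzv" (len 5), cursors c1@1 c2@4, authorship .....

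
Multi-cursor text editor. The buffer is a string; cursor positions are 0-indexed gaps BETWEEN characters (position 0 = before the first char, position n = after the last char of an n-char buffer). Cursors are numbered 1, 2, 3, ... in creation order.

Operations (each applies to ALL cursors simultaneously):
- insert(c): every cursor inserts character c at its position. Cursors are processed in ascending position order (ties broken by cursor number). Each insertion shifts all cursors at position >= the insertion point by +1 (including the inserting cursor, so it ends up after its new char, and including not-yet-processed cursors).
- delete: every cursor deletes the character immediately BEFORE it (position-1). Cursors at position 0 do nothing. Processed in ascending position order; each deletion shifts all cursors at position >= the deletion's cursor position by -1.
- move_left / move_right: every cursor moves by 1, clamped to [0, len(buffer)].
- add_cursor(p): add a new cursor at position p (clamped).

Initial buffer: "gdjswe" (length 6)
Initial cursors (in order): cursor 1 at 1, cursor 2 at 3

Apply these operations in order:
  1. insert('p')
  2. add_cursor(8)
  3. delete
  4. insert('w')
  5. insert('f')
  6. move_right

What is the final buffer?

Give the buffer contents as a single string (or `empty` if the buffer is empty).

After op 1 (insert('p')): buffer="gpdjpswe" (len 8), cursors c1@2 c2@5, authorship .1..2...
After op 2 (add_cursor(8)): buffer="gpdjpswe" (len 8), cursors c1@2 c2@5 c3@8, authorship .1..2...
After op 3 (delete): buffer="gdjsw" (len 5), cursors c1@1 c2@3 c3@5, authorship .....
After op 4 (insert('w')): buffer="gwdjwsww" (len 8), cursors c1@2 c2@5 c3@8, authorship .1..2..3
After op 5 (insert('f')): buffer="gwfdjwfswwf" (len 11), cursors c1@3 c2@7 c3@11, authorship .11..22..33
After op 6 (move_right): buffer="gwfdjwfswwf" (len 11), cursors c1@4 c2@8 c3@11, authorship .11..22..33

Answer: gwfdjwfswwf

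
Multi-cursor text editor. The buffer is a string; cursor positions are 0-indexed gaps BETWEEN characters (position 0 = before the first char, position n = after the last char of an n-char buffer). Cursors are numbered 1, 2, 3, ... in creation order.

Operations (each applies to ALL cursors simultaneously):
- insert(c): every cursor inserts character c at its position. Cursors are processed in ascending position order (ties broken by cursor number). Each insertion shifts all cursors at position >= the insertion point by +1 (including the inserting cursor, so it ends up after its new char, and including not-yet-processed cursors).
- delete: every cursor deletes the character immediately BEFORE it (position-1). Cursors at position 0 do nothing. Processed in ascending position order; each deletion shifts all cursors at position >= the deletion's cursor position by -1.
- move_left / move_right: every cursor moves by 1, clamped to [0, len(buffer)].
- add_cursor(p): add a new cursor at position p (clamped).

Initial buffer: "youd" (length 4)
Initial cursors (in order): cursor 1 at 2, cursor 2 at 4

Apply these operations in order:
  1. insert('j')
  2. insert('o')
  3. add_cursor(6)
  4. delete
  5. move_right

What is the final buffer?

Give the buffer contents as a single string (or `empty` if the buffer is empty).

After op 1 (insert('j')): buffer="yojudj" (len 6), cursors c1@3 c2@6, authorship ..1..2
After op 2 (insert('o')): buffer="yojoudjo" (len 8), cursors c1@4 c2@8, authorship ..11..22
After op 3 (add_cursor(6)): buffer="yojoudjo" (len 8), cursors c1@4 c3@6 c2@8, authorship ..11..22
After op 4 (delete): buffer="yojuj" (len 5), cursors c1@3 c3@4 c2@5, authorship ..1.2
After op 5 (move_right): buffer="yojuj" (len 5), cursors c1@4 c2@5 c3@5, authorship ..1.2

Answer: yojuj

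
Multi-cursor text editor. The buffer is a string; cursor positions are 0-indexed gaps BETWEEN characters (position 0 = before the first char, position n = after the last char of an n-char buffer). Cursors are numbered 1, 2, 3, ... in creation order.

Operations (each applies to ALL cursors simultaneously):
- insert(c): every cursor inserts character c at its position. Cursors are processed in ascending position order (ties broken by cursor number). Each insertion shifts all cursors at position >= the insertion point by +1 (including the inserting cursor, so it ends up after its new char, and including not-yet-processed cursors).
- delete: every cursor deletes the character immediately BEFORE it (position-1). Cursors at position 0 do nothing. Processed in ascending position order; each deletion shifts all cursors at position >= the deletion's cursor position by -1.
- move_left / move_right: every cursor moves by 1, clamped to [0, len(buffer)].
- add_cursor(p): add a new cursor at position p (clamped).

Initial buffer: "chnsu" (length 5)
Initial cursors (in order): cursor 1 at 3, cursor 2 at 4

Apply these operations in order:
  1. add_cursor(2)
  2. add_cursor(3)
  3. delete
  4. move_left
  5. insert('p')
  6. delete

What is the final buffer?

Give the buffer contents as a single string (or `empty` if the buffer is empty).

Answer: u

Derivation:
After op 1 (add_cursor(2)): buffer="chnsu" (len 5), cursors c3@2 c1@3 c2@4, authorship .....
After op 2 (add_cursor(3)): buffer="chnsu" (len 5), cursors c3@2 c1@3 c4@3 c2@4, authorship .....
After op 3 (delete): buffer="u" (len 1), cursors c1@0 c2@0 c3@0 c4@0, authorship .
After op 4 (move_left): buffer="u" (len 1), cursors c1@0 c2@0 c3@0 c4@0, authorship .
After op 5 (insert('p')): buffer="ppppu" (len 5), cursors c1@4 c2@4 c3@4 c4@4, authorship 1234.
After op 6 (delete): buffer="u" (len 1), cursors c1@0 c2@0 c3@0 c4@0, authorship .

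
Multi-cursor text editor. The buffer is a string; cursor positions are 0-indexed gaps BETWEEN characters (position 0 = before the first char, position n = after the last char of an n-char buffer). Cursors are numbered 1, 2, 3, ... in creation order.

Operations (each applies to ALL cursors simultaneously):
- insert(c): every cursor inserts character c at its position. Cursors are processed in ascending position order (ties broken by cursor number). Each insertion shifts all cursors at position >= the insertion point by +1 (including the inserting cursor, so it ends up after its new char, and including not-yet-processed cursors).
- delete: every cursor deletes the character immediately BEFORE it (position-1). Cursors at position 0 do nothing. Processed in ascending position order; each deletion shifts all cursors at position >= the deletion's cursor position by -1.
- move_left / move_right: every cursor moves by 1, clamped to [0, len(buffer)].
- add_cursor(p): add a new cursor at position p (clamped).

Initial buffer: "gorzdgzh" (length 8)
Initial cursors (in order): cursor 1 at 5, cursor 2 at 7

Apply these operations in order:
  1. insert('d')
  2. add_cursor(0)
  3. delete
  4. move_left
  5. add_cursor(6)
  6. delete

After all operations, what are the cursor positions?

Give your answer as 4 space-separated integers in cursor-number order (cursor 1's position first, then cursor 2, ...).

After op 1 (insert('d')): buffer="gorzddgzdh" (len 10), cursors c1@6 c2@9, authorship .....1..2.
After op 2 (add_cursor(0)): buffer="gorzddgzdh" (len 10), cursors c3@0 c1@6 c2@9, authorship .....1..2.
After op 3 (delete): buffer="gorzdgzh" (len 8), cursors c3@0 c1@5 c2@7, authorship ........
After op 4 (move_left): buffer="gorzdgzh" (len 8), cursors c3@0 c1@4 c2@6, authorship ........
After op 5 (add_cursor(6)): buffer="gorzdgzh" (len 8), cursors c3@0 c1@4 c2@6 c4@6, authorship ........
After op 6 (delete): buffer="gorzh" (len 5), cursors c3@0 c1@3 c2@3 c4@3, authorship .....

Answer: 3 3 0 3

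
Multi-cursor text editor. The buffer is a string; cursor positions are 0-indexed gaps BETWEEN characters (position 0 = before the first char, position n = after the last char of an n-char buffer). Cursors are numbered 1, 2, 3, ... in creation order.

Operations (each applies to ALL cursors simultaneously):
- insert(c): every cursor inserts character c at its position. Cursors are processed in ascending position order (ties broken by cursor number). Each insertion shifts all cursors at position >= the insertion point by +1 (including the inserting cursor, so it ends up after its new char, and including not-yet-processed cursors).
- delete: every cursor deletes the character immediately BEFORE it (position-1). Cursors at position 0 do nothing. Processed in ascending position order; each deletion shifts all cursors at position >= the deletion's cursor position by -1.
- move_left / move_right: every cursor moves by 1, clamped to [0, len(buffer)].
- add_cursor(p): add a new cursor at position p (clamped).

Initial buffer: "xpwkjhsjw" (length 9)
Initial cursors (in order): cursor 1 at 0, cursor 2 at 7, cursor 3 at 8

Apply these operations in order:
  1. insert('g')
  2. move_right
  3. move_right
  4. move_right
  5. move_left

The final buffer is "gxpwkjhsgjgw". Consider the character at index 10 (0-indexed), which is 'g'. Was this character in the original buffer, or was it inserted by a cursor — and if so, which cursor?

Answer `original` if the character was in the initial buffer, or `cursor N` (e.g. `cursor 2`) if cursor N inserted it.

After op 1 (insert('g')): buffer="gxpwkjhsgjgw" (len 12), cursors c1@1 c2@9 c3@11, authorship 1.......2.3.
After op 2 (move_right): buffer="gxpwkjhsgjgw" (len 12), cursors c1@2 c2@10 c3@12, authorship 1.......2.3.
After op 3 (move_right): buffer="gxpwkjhsgjgw" (len 12), cursors c1@3 c2@11 c3@12, authorship 1.......2.3.
After op 4 (move_right): buffer="gxpwkjhsgjgw" (len 12), cursors c1@4 c2@12 c3@12, authorship 1.......2.3.
After op 5 (move_left): buffer="gxpwkjhsgjgw" (len 12), cursors c1@3 c2@11 c3@11, authorship 1.......2.3.
Authorship (.=original, N=cursor N): 1 . . . . . . . 2 . 3 .
Index 10: author = 3

Answer: cursor 3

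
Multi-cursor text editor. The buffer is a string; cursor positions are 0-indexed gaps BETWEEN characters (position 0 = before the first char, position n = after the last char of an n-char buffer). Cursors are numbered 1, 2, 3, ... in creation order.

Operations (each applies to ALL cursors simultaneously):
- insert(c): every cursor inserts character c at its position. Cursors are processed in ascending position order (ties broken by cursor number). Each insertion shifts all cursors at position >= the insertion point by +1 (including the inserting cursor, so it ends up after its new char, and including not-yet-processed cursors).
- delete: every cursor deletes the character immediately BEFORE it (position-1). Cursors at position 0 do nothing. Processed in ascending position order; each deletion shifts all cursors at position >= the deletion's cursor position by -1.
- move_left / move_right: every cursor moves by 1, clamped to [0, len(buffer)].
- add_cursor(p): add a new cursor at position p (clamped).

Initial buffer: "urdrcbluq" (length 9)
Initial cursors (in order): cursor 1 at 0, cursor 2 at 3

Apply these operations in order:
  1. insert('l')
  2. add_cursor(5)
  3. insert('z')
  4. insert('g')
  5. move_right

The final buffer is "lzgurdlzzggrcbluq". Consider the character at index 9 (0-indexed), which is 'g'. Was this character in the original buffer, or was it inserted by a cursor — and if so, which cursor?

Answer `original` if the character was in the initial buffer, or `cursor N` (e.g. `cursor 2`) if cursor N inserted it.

After op 1 (insert('l')): buffer="lurdlrcbluq" (len 11), cursors c1@1 c2@5, authorship 1...2......
After op 2 (add_cursor(5)): buffer="lurdlrcbluq" (len 11), cursors c1@1 c2@5 c3@5, authorship 1...2......
After op 3 (insert('z')): buffer="lzurdlzzrcbluq" (len 14), cursors c1@2 c2@8 c3@8, authorship 11...223......
After op 4 (insert('g')): buffer="lzgurdlzzggrcbluq" (len 17), cursors c1@3 c2@11 c3@11, authorship 111...22323......
After op 5 (move_right): buffer="lzgurdlzzggrcbluq" (len 17), cursors c1@4 c2@12 c3@12, authorship 111...22323......
Authorship (.=original, N=cursor N): 1 1 1 . . . 2 2 3 2 3 . . . . . .
Index 9: author = 2

Answer: cursor 2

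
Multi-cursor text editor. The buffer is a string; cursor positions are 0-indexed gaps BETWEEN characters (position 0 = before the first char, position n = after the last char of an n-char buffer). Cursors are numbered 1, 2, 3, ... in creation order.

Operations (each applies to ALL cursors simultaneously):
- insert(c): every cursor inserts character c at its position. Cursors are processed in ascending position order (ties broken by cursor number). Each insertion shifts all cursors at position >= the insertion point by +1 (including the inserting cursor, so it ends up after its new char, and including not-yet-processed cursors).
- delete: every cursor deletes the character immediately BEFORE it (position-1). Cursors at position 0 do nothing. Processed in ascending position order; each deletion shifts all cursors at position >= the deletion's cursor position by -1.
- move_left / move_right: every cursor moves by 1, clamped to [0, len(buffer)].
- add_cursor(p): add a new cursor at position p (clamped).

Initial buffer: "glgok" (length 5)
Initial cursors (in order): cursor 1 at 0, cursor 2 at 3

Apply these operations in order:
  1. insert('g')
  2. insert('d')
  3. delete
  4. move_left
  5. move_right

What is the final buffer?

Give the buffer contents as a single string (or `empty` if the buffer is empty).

After op 1 (insert('g')): buffer="gglggok" (len 7), cursors c1@1 c2@5, authorship 1...2..
After op 2 (insert('d')): buffer="gdglggdok" (len 9), cursors c1@2 c2@7, authorship 11...22..
After op 3 (delete): buffer="gglggok" (len 7), cursors c1@1 c2@5, authorship 1...2..
After op 4 (move_left): buffer="gglggok" (len 7), cursors c1@0 c2@4, authorship 1...2..
After op 5 (move_right): buffer="gglggok" (len 7), cursors c1@1 c2@5, authorship 1...2..

Answer: gglggok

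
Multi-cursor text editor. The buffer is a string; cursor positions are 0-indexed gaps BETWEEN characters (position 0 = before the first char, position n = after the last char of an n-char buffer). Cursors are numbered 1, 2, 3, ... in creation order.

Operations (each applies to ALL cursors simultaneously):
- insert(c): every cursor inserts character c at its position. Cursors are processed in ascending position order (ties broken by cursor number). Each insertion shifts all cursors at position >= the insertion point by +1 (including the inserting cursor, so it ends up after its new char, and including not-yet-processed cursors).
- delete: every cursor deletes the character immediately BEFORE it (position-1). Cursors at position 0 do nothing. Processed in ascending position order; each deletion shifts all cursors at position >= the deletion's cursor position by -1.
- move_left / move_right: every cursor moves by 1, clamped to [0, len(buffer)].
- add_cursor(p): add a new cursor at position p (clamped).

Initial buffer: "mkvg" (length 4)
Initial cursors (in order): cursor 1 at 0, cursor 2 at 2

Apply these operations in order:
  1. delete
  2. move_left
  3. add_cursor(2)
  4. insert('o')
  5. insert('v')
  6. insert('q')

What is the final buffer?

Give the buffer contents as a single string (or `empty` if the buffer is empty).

After op 1 (delete): buffer="mvg" (len 3), cursors c1@0 c2@1, authorship ...
After op 2 (move_left): buffer="mvg" (len 3), cursors c1@0 c2@0, authorship ...
After op 3 (add_cursor(2)): buffer="mvg" (len 3), cursors c1@0 c2@0 c3@2, authorship ...
After op 4 (insert('o')): buffer="oomvog" (len 6), cursors c1@2 c2@2 c3@5, authorship 12..3.
After op 5 (insert('v')): buffer="oovvmvovg" (len 9), cursors c1@4 c2@4 c3@8, authorship 1212..33.
After op 6 (insert('q')): buffer="oovvqqmvovqg" (len 12), cursors c1@6 c2@6 c3@11, authorship 121212..333.

Answer: oovvqqmvovqg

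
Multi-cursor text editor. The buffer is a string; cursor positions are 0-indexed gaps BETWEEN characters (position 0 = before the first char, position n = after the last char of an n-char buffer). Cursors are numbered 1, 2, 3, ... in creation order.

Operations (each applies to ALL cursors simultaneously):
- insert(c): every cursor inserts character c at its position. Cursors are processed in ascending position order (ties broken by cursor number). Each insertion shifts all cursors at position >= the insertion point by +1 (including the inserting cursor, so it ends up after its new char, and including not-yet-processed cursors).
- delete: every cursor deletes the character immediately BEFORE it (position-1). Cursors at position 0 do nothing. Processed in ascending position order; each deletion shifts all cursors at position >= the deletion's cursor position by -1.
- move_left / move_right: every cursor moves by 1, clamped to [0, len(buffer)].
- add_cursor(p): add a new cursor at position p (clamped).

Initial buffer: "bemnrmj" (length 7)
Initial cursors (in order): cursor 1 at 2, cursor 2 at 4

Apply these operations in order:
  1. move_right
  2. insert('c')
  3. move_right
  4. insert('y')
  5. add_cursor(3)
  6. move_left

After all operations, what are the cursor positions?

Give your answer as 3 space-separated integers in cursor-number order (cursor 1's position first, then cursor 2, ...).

After op 1 (move_right): buffer="bemnrmj" (len 7), cursors c1@3 c2@5, authorship .......
After op 2 (insert('c')): buffer="bemcnrcmj" (len 9), cursors c1@4 c2@7, authorship ...1..2..
After op 3 (move_right): buffer="bemcnrcmj" (len 9), cursors c1@5 c2@8, authorship ...1..2..
After op 4 (insert('y')): buffer="bemcnyrcmyj" (len 11), cursors c1@6 c2@10, authorship ...1.1.2.2.
After op 5 (add_cursor(3)): buffer="bemcnyrcmyj" (len 11), cursors c3@3 c1@6 c2@10, authorship ...1.1.2.2.
After op 6 (move_left): buffer="bemcnyrcmyj" (len 11), cursors c3@2 c1@5 c2@9, authorship ...1.1.2.2.

Answer: 5 9 2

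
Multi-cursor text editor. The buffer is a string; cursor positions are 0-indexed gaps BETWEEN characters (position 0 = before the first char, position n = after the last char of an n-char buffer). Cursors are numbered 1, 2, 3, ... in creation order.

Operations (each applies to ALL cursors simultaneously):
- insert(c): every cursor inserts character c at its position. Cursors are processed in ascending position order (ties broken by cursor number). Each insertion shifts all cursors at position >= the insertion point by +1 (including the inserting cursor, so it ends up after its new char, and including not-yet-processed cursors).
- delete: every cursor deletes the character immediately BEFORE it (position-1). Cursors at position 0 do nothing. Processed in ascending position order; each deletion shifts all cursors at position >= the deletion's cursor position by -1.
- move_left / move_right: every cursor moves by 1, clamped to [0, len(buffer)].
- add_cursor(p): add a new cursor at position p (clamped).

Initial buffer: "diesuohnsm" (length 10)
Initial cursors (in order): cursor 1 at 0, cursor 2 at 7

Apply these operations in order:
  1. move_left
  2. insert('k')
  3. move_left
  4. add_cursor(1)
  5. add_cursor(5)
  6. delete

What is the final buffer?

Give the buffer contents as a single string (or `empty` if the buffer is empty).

Answer: dieukhnsm

Derivation:
After op 1 (move_left): buffer="diesuohnsm" (len 10), cursors c1@0 c2@6, authorship ..........
After op 2 (insert('k')): buffer="kdiesuokhnsm" (len 12), cursors c1@1 c2@8, authorship 1......2....
After op 3 (move_left): buffer="kdiesuokhnsm" (len 12), cursors c1@0 c2@7, authorship 1......2....
After op 4 (add_cursor(1)): buffer="kdiesuokhnsm" (len 12), cursors c1@0 c3@1 c2@7, authorship 1......2....
After op 5 (add_cursor(5)): buffer="kdiesuokhnsm" (len 12), cursors c1@0 c3@1 c4@5 c2@7, authorship 1......2....
After op 6 (delete): buffer="dieukhnsm" (len 9), cursors c1@0 c3@0 c4@3 c2@4, authorship ....2....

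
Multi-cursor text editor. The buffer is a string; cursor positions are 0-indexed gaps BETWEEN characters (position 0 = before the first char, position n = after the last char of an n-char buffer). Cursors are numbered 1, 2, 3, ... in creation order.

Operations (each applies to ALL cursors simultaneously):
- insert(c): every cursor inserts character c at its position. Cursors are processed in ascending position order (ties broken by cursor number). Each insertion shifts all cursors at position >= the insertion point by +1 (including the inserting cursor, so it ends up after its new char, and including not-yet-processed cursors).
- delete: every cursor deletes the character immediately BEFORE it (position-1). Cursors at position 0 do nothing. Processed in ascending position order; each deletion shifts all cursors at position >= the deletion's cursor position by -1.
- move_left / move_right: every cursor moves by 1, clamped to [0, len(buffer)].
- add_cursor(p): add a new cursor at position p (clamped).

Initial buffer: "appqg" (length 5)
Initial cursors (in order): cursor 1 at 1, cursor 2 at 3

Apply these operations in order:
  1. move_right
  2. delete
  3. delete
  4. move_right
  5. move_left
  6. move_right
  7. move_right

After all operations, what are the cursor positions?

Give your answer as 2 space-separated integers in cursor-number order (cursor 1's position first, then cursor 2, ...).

Answer: 1 1

Derivation:
After op 1 (move_right): buffer="appqg" (len 5), cursors c1@2 c2@4, authorship .....
After op 2 (delete): buffer="apg" (len 3), cursors c1@1 c2@2, authorship ...
After op 3 (delete): buffer="g" (len 1), cursors c1@0 c2@0, authorship .
After op 4 (move_right): buffer="g" (len 1), cursors c1@1 c2@1, authorship .
After op 5 (move_left): buffer="g" (len 1), cursors c1@0 c2@0, authorship .
After op 6 (move_right): buffer="g" (len 1), cursors c1@1 c2@1, authorship .
After op 7 (move_right): buffer="g" (len 1), cursors c1@1 c2@1, authorship .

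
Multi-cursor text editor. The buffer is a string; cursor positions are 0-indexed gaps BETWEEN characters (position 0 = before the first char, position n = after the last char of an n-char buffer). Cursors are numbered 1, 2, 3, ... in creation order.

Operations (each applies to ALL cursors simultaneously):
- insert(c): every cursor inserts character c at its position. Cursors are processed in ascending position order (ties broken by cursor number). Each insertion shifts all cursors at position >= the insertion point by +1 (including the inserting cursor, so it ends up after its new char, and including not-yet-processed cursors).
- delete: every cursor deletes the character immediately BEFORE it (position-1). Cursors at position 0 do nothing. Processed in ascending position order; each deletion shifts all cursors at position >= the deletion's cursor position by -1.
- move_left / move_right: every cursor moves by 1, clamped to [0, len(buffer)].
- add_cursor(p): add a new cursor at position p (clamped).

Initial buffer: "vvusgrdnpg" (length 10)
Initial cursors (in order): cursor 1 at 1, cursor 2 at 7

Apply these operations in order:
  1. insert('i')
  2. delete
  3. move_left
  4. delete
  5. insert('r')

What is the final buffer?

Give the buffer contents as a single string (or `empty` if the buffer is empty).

Answer: rvvusgrdnpg

Derivation:
After op 1 (insert('i')): buffer="vivusgrdinpg" (len 12), cursors c1@2 c2@9, authorship .1......2...
After op 2 (delete): buffer="vvusgrdnpg" (len 10), cursors c1@1 c2@7, authorship ..........
After op 3 (move_left): buffer="vvusgrdnpg" (len 10), cursors c1@0 c2@6, authorship ..........
After op 4 (delete): buffer="vvusgdnpg" (len 9), cursors c1@0 c2@5, authorship .........
After op 5 (insert('r')): buffer="rvvusgrdnpg" (len 11), cursors c1@1 c2@7, authorship 1.....2....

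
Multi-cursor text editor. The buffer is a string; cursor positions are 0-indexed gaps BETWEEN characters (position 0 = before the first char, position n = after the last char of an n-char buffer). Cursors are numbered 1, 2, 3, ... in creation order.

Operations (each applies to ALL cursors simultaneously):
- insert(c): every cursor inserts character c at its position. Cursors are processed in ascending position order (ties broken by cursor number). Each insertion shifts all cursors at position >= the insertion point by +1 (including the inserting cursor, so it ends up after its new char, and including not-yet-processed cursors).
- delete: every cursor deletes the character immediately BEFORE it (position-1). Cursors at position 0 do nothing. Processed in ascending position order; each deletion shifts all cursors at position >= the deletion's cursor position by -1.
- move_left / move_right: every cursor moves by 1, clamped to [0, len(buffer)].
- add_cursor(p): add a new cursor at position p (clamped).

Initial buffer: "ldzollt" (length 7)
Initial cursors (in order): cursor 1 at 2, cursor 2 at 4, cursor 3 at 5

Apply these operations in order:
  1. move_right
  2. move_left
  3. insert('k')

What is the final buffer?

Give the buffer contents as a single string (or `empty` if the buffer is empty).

After op 1 (move_right): buffer="ldzollt" (len 7), cursors c1@3 c2@5 c3@6, authorship .......
After op 2 (move_left): buffer="ldzollt" (len 7), cursors c1@2 c2@4 c3@5, authorship .......
After op 3 (insert('k')): buffer="ldkzoklklt" (len 10), cursors c1@3 c2@6 c3@8, authorship ..1..2.3..

Answer: ldkzoklklt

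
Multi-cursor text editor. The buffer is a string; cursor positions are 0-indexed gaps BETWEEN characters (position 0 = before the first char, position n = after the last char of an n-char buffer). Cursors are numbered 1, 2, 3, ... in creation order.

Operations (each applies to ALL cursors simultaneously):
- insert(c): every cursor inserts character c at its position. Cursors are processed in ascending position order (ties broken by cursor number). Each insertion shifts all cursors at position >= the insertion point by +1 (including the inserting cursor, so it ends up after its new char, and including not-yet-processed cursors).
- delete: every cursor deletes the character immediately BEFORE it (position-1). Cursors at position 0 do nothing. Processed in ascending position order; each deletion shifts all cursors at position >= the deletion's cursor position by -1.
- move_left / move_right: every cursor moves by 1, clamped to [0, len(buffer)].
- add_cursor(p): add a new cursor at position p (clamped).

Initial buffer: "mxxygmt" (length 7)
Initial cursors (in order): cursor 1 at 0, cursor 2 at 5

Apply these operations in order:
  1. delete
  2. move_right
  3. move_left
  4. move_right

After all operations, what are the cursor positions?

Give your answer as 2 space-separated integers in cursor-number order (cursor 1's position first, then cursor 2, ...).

Answer: 1 5

Derivation:
After op 1 (delete): buffer="mxxymt" (len 6), cursors c1@0 c2@4, authorship ......
After op 2 (move_right): buffer="mxxymt" (len 6), cursors c1@1 c2@5, authorship ......
After op 3 (move_left): buffer="mxxymt" (len 6), cursors c1@0 c2@4, authorship ......
After op 4 (move_right): buffer="mxxymt" (len 6), cursors c1@1 c2@5, authorship ......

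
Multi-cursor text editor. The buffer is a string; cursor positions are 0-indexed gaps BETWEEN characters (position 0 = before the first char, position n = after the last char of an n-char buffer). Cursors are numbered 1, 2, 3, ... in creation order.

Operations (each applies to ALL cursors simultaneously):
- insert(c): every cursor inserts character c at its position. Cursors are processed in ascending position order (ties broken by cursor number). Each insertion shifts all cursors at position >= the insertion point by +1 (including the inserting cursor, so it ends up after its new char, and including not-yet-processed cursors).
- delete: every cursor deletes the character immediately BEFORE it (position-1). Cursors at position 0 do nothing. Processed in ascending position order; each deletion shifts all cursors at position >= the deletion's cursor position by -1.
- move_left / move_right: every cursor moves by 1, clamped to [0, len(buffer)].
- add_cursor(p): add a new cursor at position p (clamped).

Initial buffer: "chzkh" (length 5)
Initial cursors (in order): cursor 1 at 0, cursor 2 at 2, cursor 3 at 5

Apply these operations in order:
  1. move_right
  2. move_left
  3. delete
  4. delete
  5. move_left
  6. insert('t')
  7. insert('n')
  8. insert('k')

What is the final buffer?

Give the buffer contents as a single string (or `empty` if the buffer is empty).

After op 1 (move_right): buffer="chzkh" (len 5), cursors c1@1 c2@3 c3@5, authorship .....
After op 2 (move_left): buffer="chzkh" (len 5), cursors c1@0 c2@2 c3@4, authorship .....
After op 3 (delete): buffer="czh" (len 3), cursors c1@0 c2@1 c3@2, authorship ...
After op 4 (delete): buffer="h" (len 1), cursors c1@0 c2@0 c3@0, authorship .
After op 5 (move_left): buffer="h" (len 1), cursors c1@0 c2@0 c3@0, authorship .
After op 6 (insert('t')): buffer="ttth" (len 4), cursors c1@3 c2@3 c3@3, authorship 123.
After op 7 (insert('n')): buffer="tttnnnh" (len 7), cursors c1@6 c2@6 c3@6, authorship 123123.
After op 8 (insert('k')): buffer="tttnnnkkkh" (len 10), cursors c1@9 c2@9 c3@9, authorship 123123123.

Answer: tttnnnkkkh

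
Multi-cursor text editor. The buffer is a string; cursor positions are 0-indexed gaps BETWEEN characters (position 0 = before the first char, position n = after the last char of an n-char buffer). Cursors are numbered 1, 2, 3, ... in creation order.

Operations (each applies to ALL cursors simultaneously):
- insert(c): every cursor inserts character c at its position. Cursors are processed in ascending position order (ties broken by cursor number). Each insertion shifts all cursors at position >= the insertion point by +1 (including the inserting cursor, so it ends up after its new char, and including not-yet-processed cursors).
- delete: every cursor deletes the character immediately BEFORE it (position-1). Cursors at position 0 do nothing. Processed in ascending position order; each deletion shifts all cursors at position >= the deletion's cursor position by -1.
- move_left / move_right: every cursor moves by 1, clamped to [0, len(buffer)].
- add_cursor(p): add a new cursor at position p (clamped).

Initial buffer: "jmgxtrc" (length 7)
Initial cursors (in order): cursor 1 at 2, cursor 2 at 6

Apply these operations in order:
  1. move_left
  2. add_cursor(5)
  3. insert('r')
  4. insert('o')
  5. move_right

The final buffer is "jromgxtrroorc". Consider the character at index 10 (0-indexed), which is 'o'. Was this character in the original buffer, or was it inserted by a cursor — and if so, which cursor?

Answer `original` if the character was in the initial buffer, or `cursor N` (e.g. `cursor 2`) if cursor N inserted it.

After op 1 (move_left): buffer="jmgxtrc" (len 7), cursors c1@1 c2@5, authorship .......
After op 2 (add_cursor(5)): buffer="jmgxtrc" (len 7), cursors c1@1 c2@5 c3@5, authorship .......
After op 3 (insert('r')): buffer="jrmgxtrrrc" (len 10), cursors c1@2 c2@8 c3@8, authorship .1....23..
After op 4 (insert('o')): buffer="jromgxtrroorc" (len 13), cursors c1@3 c2@11 c3@11, authorship .11....2323..
After op 5 (move_right): buffer="jromgxtrroorc" (len 13), cursors c1@4 c2@12 c3@12, authorship .11....2323..
Authorship (.=original, N=cursor N): . 1 1 . . . . 2 3 2 3 . .
Index 10: author = 3

Answer: cursor 3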